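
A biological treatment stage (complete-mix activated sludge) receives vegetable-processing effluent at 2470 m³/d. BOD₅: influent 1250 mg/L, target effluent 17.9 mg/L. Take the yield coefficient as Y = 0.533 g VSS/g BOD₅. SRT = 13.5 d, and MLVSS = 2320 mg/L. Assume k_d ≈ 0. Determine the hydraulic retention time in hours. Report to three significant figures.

τ ≈ 91.7 h

V·X = Y·Q·ΔS·θ_c gives V = 0.533 × 2470 × (1250 − 17.9) × 13.5 / 2320 = 9439 m³.
Hydraulic retention time τ = V/Q = 9439 / 2470 = 3.821 d = 91.71 h.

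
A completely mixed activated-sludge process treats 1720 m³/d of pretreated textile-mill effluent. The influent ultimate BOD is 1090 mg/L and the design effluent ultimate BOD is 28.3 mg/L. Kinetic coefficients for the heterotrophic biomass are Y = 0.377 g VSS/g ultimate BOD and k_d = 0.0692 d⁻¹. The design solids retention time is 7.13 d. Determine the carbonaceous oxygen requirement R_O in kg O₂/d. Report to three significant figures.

Correct the yield for decay: Y_obs = Y/(1 + k_d θ_c) = 0.377 / (1 + 0.0692 × 7.13) = 0.377 / 1.493 = 0.2524.
Q·(S₀ − S) = 1720 × (1090 − 28.3) × 10⁻³ = 1826 kg/d removed.
P_X = Y_obs·Q·(S₀ − S) = 0.2524 × 1826 = 461.0 kg VSS/d.
Carbonaceous O₂ demand = substrate oxidised − cell-mass equivalent = 1826 − 1.42 × 461.0 = 1172 kg O₂/d.

R_O ≈ 1170 kg O₂/d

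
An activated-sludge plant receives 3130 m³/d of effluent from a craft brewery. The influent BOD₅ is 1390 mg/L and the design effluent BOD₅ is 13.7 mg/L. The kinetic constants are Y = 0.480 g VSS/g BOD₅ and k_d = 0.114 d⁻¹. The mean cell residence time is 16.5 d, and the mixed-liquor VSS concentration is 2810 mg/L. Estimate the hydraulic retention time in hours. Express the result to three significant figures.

Rearranging the biomass balance for a CMAS with decay, V = Y·Q·ΔS·θ_c / [X·(1+k_d θ_c)] = 0.480 × 3130 × (1390 − 13.7) × 16.5 / [2810 × (1 + 0.114 × 16.5)] = 3.41×10^7 / 8096 = 4214 m³.
τ = V/Q = 4214/3130 = 1.346 d, or 32.31 h.

τ ≈ 32.3 h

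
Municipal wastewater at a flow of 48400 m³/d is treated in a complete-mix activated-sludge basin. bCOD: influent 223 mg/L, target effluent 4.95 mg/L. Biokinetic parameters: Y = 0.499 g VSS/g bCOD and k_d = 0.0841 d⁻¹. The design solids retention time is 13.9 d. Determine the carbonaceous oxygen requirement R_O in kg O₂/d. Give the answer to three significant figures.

R_O ≈ 7110 kg O₂/d

Observed yield with endogenous decay: Y_obs = Y / (1 + k_d·θ_c) = 0.499 / (1 + 0.0841 × 13.9) = 0.499 / 2.169 = 0.2301 g VSS/g bCOD.
Substrate removed = Q·(S₀ − S) = 48400 m³/d × (223 − 4.95) g/m³ = 1.06×10^7 g/d = 10554 kg/d.
Biomass synthesised: P_X = Y_obs × 10554 = 2428 kg VSS/d.
R_O = Q·(S₀ − S) − 1.42·P_X = 10554 − 1.42 × 2428 = 7106 kg O₂/d.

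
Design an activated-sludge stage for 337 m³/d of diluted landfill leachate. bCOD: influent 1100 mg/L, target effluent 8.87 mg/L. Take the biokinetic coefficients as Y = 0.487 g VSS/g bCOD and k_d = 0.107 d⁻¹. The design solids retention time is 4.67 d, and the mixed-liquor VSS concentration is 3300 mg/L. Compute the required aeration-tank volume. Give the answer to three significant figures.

Rearranging the biomass balance for a CMAS with decay, V = Y·Q·ΔS·θ_c / [X·(1+k_d θ_c)] = 0.487 × 337 × (1100 − 8.87) × 4.67 / [3300 × (1 + 0.107 × 4.67)] = 8.36×10^5 / 4949 = 169.0 m³.

V ≈ 169 m³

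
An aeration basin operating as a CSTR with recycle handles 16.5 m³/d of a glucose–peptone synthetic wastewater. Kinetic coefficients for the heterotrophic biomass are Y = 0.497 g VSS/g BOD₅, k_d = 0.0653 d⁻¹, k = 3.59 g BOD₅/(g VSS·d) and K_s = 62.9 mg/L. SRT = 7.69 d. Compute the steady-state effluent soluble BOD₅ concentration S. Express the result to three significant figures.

From the Monod/SRT balance for a CMAS, S = K_s·(1+k_d θ_c)/[θ_c·(Y k − k_d) − 1] = 62.9 × (1 + 0.0653 × 7.69) / [7.69 × (0.497 × 3.59 − 0.0653) − 1] = 94.49 / 12.22 = 7.733 mg/L.

S ≈ 7.73 mg/L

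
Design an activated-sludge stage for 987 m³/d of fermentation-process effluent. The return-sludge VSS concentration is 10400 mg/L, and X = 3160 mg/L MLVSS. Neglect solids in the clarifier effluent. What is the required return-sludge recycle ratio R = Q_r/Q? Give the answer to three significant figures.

R ≈ 0.436

R = Q_r/Q = X/(X_r − X) = 3160 / (10400 − 3160) = 0.4365.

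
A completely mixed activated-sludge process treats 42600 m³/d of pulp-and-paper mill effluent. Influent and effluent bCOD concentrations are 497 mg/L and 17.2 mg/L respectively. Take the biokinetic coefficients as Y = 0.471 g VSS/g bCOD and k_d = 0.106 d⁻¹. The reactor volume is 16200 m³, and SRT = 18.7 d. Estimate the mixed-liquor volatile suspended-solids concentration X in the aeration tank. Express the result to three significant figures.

X ≈ 3730 mg/L

X = Y·Q·ΔS·θ_c / [V·(1 + k_d θ_c)] = 0.471 × 42600 × (497 − 17.2) × 18.7 / [16200 × (1 + 0.106 × 18.7)] = 3726 mg/L.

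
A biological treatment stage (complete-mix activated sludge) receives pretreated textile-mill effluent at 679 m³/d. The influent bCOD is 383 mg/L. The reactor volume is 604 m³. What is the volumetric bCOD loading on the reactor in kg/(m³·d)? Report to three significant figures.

L_v ≈ 0.431 kg bCOD/(m³·d)

L_v = Q S₀ / V = 679 × 383 × 10⁻³ / 604.0 = 0.4306 kg/(m³·d).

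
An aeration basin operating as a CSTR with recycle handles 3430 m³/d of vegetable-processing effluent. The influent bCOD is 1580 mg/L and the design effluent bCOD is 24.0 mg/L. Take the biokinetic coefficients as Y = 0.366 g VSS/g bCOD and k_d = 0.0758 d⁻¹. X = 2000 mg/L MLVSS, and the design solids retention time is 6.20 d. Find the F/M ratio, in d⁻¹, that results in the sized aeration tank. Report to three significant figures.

F/M ≈ 0.658 d⁻¹

Rearranging the biomass balance for a CMAS with decay, V = Y·Q·ΔS·θ_c / [X·(1+k_d θ_c)] = 0.366 × 3430 × (1580 − 24.0) × 6.20 / [2000 × (1 + 0.0758 × 6.20)] = 1.21×10^7 / 2940 = 4119 m³.
Food-to-microorganism ratio F/M = Q S₀ / (V X) = 3430 × 1580 / (4119 × 2000) = 0.6578 d⁻¹.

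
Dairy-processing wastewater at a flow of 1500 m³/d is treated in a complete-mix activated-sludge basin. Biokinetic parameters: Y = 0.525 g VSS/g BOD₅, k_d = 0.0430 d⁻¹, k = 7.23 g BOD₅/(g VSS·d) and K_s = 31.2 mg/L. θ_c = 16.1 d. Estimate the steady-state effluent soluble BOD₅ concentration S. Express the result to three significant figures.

From the Monod/SRT balance for a CMAS, S = K_s·(1+k_d θ_c)/[θ_c·(Y k − k_d) − 1] = 31.2 × (1 + 0.0430 × 16.1) / [16.1 × (0.525 × 7.23 − 0.0430) − 1] = 52.80 / 59.42 = 0.8886 mg/L.

S ≈ 0.889 mg/L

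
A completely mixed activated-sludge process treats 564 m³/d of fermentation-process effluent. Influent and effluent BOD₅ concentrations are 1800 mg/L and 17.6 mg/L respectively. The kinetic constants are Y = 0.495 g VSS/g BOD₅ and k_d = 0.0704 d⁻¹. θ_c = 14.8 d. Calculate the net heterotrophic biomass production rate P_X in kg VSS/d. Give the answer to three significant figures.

The observed yield is Y_obs = Y/(1 + k_d·θ_c) = 0.495 / (1 + 0.0704 × 14.8) = 0.495 / 2.042 = 0.2424 g VSS per g BOD₅ removed.
Q·(S₀ − S) = 564 × (1800 − 17.6) × 10⁻³ = 1005 kg/d removed.
P_X = Y_obs · Q(S₀ − S) = 0.2424 × 1005 = 243.7 kg VSS/d.

P_X ≈ 244 kg VSS/d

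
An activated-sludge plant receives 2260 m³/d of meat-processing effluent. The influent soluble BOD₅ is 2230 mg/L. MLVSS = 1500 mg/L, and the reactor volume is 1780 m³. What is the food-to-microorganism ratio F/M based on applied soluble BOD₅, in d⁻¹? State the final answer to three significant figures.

F/M ≈ 1.89 d⁻¹

F/M = applied load / biomass = Q·S₀/(V·X) = 2260 × 2230 / (1780 × 1500) = 1.888 d⁻¹.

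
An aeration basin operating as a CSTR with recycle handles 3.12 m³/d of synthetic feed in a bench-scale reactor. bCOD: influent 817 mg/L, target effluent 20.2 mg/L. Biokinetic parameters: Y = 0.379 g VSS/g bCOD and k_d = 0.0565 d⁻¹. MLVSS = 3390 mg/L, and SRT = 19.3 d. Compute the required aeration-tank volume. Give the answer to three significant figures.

V ≈ 2.57 m³

Steady-state biomass mass balance: V·X·(1 + k_d·θ_c) = Y·Q·(S₀ − S)·θ_c, so V = 0.379 × 3.12 × (817 − 20.2) × 19.3 / [3390 × (1 + 0.0565 × 19.3)] = 1.82×10^4 / 7087 = 2.566 m³.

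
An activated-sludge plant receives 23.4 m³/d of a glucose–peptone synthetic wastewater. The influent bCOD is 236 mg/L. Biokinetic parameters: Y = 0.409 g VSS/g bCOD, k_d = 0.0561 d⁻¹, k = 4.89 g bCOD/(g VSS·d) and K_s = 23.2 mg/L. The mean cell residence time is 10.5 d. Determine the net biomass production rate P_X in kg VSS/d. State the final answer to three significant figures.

Effluent substrate depends only on kinetics and SRT: S = K_s(1 + k_d θ_c) / [θ_c(Yk − k_d) − 1] = 23.2 × (1 + 0.0561 × 10.5) / [10.5 × (0.409 × 4.89 − 0.0561) − 1] = 36.87 / 19.41 = 1.899 mg/L.
Correct the yield for decay: Y_obs = Y/(1 + k_d θ_c) = 0.409 / (1 + 0.0561 × 10.5) = 0.409 / 1.589 = 0.2574.
Q·(S₀ − S) = 23.4 × (236 − 1.90) × 10⁻³ = 5.478 kg/d removed.
Biomass produced: P_X = Y_obs·Q·ΔS = 0.2574 × 5.478 ≈ 1.410 kg VSS/d.

P_X ≈ 1.41 kg VSS/d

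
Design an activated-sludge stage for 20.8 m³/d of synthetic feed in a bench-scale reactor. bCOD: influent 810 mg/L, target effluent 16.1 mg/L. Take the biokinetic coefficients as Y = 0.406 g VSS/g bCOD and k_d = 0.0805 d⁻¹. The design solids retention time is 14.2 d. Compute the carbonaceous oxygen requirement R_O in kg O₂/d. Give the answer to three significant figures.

R_O ≈ 12.1 kg O₂/d

Y_obs = Y / (1 + k_d θ_c) = 0.406 / (1 + 0.0805 × 14.2) = 0.406 / 2.143 = 0.1894.
Q·(S₀ − S) = 20.8 × (810 − 16.1) × 10⁻³ = 16.51 kg/d removed.
Biomass synthesised: P_X = Y_obs × 16.51 = 3.128 kg VSS/d.
R_O = Q·(S₀ − S) − 1.42·P_X = 16.51 − 1.42 × 3.128 = 12.07 kg O₂/d.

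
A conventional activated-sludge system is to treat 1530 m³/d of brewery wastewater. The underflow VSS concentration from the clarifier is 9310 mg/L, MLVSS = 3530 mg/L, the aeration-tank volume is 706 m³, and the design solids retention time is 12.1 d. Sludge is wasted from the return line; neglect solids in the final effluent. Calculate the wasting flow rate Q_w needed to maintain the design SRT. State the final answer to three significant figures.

Q_w ≈ 22.1 m³/d

Wasting from the return line (neglecting effluent solids): Q_w = V·X / (θ_c·X_r) = 706.0 × 3530 / (12.1 × 9310) = 22.12 m³/d.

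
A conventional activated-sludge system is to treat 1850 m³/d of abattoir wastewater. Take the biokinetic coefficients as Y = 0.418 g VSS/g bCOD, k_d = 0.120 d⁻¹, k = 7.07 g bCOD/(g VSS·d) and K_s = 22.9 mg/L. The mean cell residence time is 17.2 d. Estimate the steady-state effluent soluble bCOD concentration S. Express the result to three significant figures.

S ≈ 1.47 mg/L

Effluent substrate depends only on kinetics and SRT: S = K_s(1 + k_d θ_c) / [θ_c(Yk − k_d) − 1] = 22.9 × (1 + 0.120 × 17.2) / [17.2 × (0.418 × 7.07 − 0.120) − 1] = 70.17 / 47.77 = 1.469 mg/L.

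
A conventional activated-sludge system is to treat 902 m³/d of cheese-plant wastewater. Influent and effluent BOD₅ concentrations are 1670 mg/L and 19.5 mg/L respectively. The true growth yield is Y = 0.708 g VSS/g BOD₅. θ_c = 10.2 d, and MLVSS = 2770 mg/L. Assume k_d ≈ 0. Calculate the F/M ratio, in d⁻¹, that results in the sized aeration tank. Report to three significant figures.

F/M ≈ 0.140 d⁻¹

Biomass mass balance (decay neglected): V·X = Y·Q·(S₀ − S)·θ_c, so V = 0.708 × 902 × (1670 − 19.5) × 10.2 / 2770 = 3881 m³.
Food-to-microorganism ratio F/M = Q S₀ / (V X) = 902 × 1670 / (3881 × 2770) = 0.1401 d⁻¹.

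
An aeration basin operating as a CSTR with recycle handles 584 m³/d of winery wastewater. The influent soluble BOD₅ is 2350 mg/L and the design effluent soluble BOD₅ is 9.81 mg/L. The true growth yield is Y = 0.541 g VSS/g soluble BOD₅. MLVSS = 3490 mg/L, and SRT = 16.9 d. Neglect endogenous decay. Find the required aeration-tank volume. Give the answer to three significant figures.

V·X = Y·Q·ΔS·θ_c gives V = 0.541 × 584 × (2350 − 9.81) × 16.9 / 3490 = 3580 m³.

V ≈ 3580 m³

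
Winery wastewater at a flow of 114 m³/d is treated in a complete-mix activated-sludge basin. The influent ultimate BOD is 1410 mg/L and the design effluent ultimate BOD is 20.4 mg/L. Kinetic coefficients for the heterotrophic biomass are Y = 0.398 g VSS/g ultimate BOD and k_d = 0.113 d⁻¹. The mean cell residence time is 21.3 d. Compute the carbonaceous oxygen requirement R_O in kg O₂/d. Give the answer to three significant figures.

R_O ≈ 132 kg O₂/d

Correct the yield for decay: Y_obs = Y/(1 + k_d θ_c) = 0.398 / (1 + 0.113 × 21.3) = 0.398 / 3.407 = 0.1168.
ΔS = 1410 − 20.4 = 1390 mg/L, so the substrate removal rate is 114 × 1390/1000 = 158.4 kg ultimate BOD/d.
Net sludge production P_X = 0.1168 × 158.4 = 18.51 kg VSS/d.
R_O = Q·(S₀ − S) − 1.42·P_X = 158.4 − 1.42 × 18.51 = 132.1 kg O₂/d.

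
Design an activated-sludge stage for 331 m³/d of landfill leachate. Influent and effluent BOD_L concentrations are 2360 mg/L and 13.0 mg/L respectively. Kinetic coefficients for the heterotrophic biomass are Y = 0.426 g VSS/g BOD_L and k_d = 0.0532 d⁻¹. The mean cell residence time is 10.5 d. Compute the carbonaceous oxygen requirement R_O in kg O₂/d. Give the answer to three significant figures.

Observed yield with endogenous decay: Y_obs = Y / (1 + k_d·θ_c) = 0.426 / (1 + 0.0532 × 10.5) = 0.426 / 1.559 = 0.2733 g VSS/g BOD_L.
Mass of BOD_L removed per day: Q(S₀ − S) = 331 × 2347 g/m³ = 776.9 kg/d.
Biomass synthesised: P_X = Y_obs × 776.9 = 212.3 kg VSS/d.
Carbonaceous O₂ demand = substrate oxidised − cell-mass equivalent = 776.9 − 1.42 × 212.3 = 475.3 kg O₂/d.

R_O ≈ 475 kg O₂/d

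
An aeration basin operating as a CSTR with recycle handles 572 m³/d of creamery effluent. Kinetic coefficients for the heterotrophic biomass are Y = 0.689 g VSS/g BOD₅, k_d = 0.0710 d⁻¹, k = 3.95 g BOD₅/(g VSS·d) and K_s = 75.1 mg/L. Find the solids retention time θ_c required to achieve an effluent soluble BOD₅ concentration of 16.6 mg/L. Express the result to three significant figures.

At the target effluent, Y k S/(K_s+S) = 0.689×3.95×16.6/91.70 = 0.4927 d⁻¹.
1/θ_c = 0.4927 − 0.0710 = 0.4217 d⁻¹, so θ_c = 2.372 d.

θ_c ≈ 2.37 d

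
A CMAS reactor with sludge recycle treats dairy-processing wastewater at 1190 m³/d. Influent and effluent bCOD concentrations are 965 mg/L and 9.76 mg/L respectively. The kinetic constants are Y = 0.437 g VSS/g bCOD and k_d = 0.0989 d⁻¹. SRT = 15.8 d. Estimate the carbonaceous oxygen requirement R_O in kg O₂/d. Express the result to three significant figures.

Y_obs = Y / (1 + k_d θ_c) = 0.437 / (1 + 0.0989 × 15.8) = 0.437 / 2.563 = 0.1705.
Mass of bCOD removed per day: Q(S₀ − S) = 1190 × 955.2 g/m³ = 1137 kg/d.
Net sludge production P_X = 0.1705 × 1137 = 193.8 kg VSS/d.
Carbonaceous O₂ demand = substrate oxidised − cell-mass equivalent = 1137 − 1.42 × 193.8 = 861.5 kg O₂/d.

R_O ≈ 861 kg O₂/d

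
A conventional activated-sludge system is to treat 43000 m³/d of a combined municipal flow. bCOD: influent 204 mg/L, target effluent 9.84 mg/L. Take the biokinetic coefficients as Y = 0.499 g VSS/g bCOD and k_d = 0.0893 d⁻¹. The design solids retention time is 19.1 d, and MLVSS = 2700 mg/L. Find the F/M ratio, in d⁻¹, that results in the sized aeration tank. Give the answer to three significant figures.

Steady-state biomass mass balance: V·X·(1 + k_d·θ_c) = Y·Q·(S₀ − S)·θ_c, so V = 0.499 × 43000 × (204 − 9.84) × 19.1 / [2700 × (1 + 0.0893 × 19.1)] = 7.96×10^7 / 7305 = 10893 m³.
F/M = Q·S₀ / (V·X) = 43000 × 204 / (10893 × 2700) = 0.2983 g bCOD·(g VSS·d)⁻¹.

F/M ≈ 0.298 d⁻¹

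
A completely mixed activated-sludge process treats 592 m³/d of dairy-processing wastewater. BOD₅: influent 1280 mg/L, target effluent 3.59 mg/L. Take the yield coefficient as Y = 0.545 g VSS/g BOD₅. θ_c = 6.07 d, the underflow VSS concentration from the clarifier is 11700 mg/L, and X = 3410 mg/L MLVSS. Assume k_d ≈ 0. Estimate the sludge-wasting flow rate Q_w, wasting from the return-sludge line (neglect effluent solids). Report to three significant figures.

Q_w ≈ 35.2 m³/d

V·X = Y·Q·ΔS·θ_c gives V = 0.545 × 592 × (1280 − 3.59) × 6.07 / 3410 = 733.1 m³.
Wasting from the return line (neglecting effluent solids): Q_w = V·X / (θ_c·X_r) = 733.1 × 3410 / (6.07 × 11700) = 35.20 m³/d.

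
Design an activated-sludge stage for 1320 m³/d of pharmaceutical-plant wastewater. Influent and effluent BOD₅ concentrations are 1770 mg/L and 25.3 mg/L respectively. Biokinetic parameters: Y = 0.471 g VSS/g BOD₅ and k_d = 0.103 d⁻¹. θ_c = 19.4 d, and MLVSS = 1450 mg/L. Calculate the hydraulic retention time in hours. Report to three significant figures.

Steady-state biomass mass balance: V·X·(1 + k_d·θ_c) = Y·Q·(S₀ − S)·θ_c, so V = 0.471 × 1320 × (1770 − 25.3) × 19.4 / [1450 × (1 + 0.103 × 19.4)] = 2.1×10^7 / 4347 = 4840 m³.
τ = V/Q = 4840/1320 = 3.667 d, or 88.01 h.

τ ≈ 88.0 h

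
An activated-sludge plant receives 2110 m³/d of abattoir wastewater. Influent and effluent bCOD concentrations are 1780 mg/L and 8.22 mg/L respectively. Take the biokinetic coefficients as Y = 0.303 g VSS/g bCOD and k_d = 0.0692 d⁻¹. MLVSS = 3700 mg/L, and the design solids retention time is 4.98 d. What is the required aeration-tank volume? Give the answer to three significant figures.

Steady-state biomass mass balance: V·X·(1 + k_d·θ_c) = Y·Q·(S₀ − S)·θ_c, so V = 0.303 × 2110 × (1780 − 8.22) × 4.98 / [3700 × (1 + 0.0692 × 4.98)] = 5.64×10^6 / 4975 = 1134 m³.

V ≈ 1130 m³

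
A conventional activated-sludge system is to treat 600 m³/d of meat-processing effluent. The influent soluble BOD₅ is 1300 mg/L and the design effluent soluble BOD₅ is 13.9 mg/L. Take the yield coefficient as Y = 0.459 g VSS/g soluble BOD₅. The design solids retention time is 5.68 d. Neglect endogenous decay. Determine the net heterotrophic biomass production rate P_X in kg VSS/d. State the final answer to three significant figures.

P_X ≈ 354 kg VSS/d

With endogenous decay neglected, the observed yield equals the true yield: Y_obs = Y = 0.459 g VSS/g soluble BOD₅.
ΔS = 1300 − 13.9 = 1286 mg/L, so the substrate removal rate is 600 × 1286/1000 = 771.7 kg soluble BOD₅/d.
Biomass produced: P_X = Y_obs·Q·ΔS = 0.4590 × 771.7 ≈ 354.2 kg VSS/d.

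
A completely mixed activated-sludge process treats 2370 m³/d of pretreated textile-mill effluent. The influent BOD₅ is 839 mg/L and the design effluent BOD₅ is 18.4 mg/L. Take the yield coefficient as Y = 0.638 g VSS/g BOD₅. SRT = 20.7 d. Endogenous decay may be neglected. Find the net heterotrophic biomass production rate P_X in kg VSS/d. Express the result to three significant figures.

P_X ≈ 1240 kg VSS/d

No decay correction is needed, so Y_obs = Y = 0.638.
Mass of BOD₅ removed per day: Q(S₀ − S) = 2370 × 820.6 g/m³ = 1945 kg/d.
Biomass produced: P_X = Y_obs·Q·ΔS = 0.6380 × 1945 ≈ 1241 kg VSS/d.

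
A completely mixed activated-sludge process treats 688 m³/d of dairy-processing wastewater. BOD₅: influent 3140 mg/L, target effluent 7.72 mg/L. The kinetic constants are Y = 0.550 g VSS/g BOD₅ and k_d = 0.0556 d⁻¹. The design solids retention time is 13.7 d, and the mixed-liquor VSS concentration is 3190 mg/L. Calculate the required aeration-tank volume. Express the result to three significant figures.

V ≈ 2890 m³

From the SRT design equation V = Y Q (S₀−S) θ_c / [X (1 + k_d θ_c)] = 0.550 × 688 × (3140 − 7.72) × 13.7 / [3190 × (1 + 0.0556 × 13.7)] = 1.62×10^7 / 5620 = 2889 m³.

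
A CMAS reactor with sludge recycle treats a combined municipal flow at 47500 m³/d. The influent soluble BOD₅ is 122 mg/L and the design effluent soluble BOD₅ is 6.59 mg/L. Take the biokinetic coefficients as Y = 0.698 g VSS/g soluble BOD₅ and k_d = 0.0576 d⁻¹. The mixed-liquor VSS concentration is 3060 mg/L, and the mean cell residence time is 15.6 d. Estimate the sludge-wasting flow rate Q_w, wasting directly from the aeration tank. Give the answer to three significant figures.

Q_w ≈ 659 m³/d

Steady-state biomass mass balance: V·X·(1 + k_d·θ_c) = Y·Q·(S₀ − S)·θ_c, so V = 0.698 × 47500 × (122 − 6.59) × 15.6 / [3060 × (1 + 0.0576 × 15.6)] = 5.97×10^7 / 5810 = 10275 m³.
For wasting at MLVSS concentration, Q_w = V/θ_c = 10275/15.6 = 658.6 m³/d.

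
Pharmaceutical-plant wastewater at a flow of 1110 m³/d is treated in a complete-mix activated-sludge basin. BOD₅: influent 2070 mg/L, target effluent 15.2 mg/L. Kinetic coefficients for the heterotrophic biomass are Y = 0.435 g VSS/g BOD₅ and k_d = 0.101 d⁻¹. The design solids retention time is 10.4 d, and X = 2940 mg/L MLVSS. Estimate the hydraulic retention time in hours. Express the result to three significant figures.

Rearranging the biomass balance for a CMAS with decay, V = Y·Q·ΔS·θ_c / [X·(1+k_d θ_c)] = 0.435 × 1110 × (2070 − 15.2) × 10.4 / [2940 × (1 + 0.101 × 10.4)] = 1.03×10^7 / 6028 = 1712 m³.
τ = V/Q = 1712/1110 = 1.542 d, or 37.01 h.

τ ≈ 37.0 h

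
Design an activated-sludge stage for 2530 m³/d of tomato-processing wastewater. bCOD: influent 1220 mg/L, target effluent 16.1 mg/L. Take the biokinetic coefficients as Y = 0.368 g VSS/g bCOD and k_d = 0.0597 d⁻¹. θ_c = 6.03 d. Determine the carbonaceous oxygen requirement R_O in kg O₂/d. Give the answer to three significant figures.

Observed yield with endogenous decay: Y_obs = Y / (1 + k_d·θ_c) = 0.368 / (1 + 0.0597 × 6.03) = 0.368 / 1.360 = 0.2706 g VSS/g bCOD.
Mass of bCOD removed per day: Q(S₀ − S) = 2530 × 1204 g/m³ = 3046 kg/d.
P_X = Y_obs·Q·(S₀ − S) = 0.2706 × 3046 = 824.2 kg VSS/d.
R_O = Q·(S₀ − S) − 1.42·P_X = 3046 − 1.42 × 824.2 = 1876 kg O₂/d.

R_O ≈ 1880 kg O₂/d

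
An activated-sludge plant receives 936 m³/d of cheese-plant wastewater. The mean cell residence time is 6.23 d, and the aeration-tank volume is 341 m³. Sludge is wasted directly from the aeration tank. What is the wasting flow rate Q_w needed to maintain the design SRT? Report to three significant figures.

Q_w ≈ 54.7 m³/d

With mixed-liquor wasting, θ_c = V/Q_w, so Q_w = V/θ_c = 341.0/6.23 = 54.74 m³/d.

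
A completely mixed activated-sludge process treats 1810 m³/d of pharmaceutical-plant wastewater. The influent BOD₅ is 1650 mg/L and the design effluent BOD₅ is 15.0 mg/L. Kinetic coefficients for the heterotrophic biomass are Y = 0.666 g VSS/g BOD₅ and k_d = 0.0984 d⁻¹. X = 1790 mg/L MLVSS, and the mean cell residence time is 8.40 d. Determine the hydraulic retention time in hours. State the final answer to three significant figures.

τ ≈ 67.1 h

Rearranging the biomass balance for a CMAS with decay, V = Y·Q·ΔS·θ_c / [X·(1+k_d θ_c)] = 0.666 × 1810 × (1650 − 15.0) × 8.40 / [1790 × (1 + 0.0984 × 8.40)] = 1.66×10^7 / 3270 = 5064 m³.
Hydraulic retention time τ = V/Q = 5064 / 1810 = 2.798 d = 67.14 h.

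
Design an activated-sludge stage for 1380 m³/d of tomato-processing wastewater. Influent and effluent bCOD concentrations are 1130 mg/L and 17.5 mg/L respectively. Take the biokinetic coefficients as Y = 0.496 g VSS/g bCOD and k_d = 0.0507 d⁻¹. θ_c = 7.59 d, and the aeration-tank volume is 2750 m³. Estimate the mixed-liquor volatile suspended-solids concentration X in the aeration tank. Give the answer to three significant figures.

X ≈ 1520 mg/L

Solving the biomass balance for X: X = Y Q (S₀−S) θ_c / [V (1+k_d θ_c)] = 0.496 × 1380 × (1130 − 17.5) × 7.59 / [2750 × (1 + 0.0507 × 7.59)] = 1518 mg/L.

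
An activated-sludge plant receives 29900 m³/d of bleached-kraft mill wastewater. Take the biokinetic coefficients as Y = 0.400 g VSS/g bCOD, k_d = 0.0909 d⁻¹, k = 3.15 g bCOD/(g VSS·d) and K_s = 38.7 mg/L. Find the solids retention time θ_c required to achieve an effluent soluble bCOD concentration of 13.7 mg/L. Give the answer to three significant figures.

θ_c ≈ 4.19 d

At the target effluent, Y k S/(K_s+S) = 0.400×3.15×13.7/52.40 = 0.3294 d⁻¹.
Then 1/θ_c = μ − k_d = 0.3294 − 0.0909 = 0.2385 d⁻¹, giving θ_c = 4.192 d.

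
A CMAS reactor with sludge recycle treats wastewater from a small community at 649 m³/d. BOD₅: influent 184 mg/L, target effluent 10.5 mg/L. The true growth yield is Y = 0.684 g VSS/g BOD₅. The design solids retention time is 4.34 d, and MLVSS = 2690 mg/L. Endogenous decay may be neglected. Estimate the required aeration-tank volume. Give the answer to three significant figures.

V ≈ 124 m³

With k_d = 0 the design equation reduces to V = Y Q (S₀−S) θ_c / X = 0.684 × 649 × (184 − 10.5) × 4.34 / 2690 = 124.3 m³.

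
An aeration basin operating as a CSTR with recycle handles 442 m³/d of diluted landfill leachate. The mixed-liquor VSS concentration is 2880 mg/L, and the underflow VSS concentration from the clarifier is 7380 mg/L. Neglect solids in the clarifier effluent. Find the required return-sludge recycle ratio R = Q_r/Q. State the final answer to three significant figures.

R ≈ 0.640

Solids balance on the clarifier gives (1+R)X = R·X_r, so R = X/(X_r − X) = 2880 / (7380 − 2880) = 0.6400.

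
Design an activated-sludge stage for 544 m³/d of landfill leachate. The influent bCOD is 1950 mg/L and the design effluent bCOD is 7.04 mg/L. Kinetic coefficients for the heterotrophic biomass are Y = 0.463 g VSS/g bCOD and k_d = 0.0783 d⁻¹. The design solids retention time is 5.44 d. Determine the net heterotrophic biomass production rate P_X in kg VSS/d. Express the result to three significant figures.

P_X ≈ 343 kg VSS/d

Observed yield with endogenous decay: Y_obs = Y / (1 + k_d·θ_c) = 0.463 / (1 + 0.0783 × 5.44) = 0.463 / 1.426 = 0.3247 g VSS/g bCOD.
Q·(S₀ − S) = 544 × (1950 − 7.04) × 10⁻³ = 1057 kg/d removed.
Net biomass production P_X = Y_obs × Q·(S₀ − S) = 0.3247 × 1057 = 343.2 kg VSS/d.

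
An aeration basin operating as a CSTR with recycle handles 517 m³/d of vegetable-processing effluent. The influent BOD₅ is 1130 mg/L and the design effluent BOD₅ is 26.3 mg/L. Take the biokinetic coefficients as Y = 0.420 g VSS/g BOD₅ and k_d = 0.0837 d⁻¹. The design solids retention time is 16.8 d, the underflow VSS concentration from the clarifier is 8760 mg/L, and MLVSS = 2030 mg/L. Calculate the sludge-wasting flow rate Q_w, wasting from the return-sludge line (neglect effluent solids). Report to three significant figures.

Steady-state biomass mass balance: V·X·(1 + k_d·θ_c) = Y·Q·(S₀ − S)·θ_c, so V = 0.420 × 517 × (1130 − 26.3) × 16.8 / [2030 × (1 + 0.0837 × 16.8)] = 4.03×10^6 / 4885 = 824.3 m³.
Q_w = (V·X)/(θ_c X_r) = 824.3 × 2030 / (16.8 × 8760) = 11.37 m³/d.

Q_w ≈ 11.4 m³/d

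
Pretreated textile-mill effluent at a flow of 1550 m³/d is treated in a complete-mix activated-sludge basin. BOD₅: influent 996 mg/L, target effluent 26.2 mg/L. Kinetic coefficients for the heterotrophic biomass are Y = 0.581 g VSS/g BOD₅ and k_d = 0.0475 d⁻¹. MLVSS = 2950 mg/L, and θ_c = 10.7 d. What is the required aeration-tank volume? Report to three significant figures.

Rearranging the biomass balance for a CMAS with decay, V = Y·Q·ΔS·θ_c / [X·(1+k_d θ_c)] = 0.581 × 1550 × (996 − 26.2) × 10.7 / [2950 × (1 + 0.0475 × 10.7)] = 9.34×10^6 / 4449 = 2100 m³.

V ≈ 2100 m³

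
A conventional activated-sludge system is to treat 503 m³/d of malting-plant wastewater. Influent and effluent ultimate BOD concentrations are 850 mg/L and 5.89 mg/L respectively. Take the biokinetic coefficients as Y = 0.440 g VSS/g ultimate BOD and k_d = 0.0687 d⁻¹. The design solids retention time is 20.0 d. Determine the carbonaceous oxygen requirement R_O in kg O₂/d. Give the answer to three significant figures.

Observed yield with endogenous decay: Y_obs = Y / (1 + k_d·θ_c) = 0.440 / (1 + 0.0687 × 20.0) = 0.440 / 2.374 = 0.1853 g VSS/g ultimate BOD.
Q·(S₀ − S) = 503 × (850 − 5.89) × 10⁻³ = 424.6 kg/d removed.
Biomass synthesised: P_X = Y_obs × 424.6 = 78.69 kg VSS/d.
R_O = Q·(S₀ − S) − 1.42·P_X = 424.6 − 1.42 × 78.69 = 312.8 kg O₂/d.

R_O ≈ 313 kg O₂/d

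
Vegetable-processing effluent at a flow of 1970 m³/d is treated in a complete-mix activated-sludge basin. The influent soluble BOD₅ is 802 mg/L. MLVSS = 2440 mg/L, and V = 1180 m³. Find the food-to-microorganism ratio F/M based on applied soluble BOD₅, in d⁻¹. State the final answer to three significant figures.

F/M ≈ 0.549 d⁻¹

F/M = applied load / biomass = Q·S₀/(V·X) = 1970 × 802 / (1180 × 2440) = 0.5487 d⁻¹.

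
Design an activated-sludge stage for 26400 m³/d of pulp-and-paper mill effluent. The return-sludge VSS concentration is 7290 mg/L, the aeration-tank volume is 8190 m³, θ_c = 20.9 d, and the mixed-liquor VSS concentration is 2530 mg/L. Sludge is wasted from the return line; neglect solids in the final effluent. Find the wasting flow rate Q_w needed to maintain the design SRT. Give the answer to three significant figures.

Q_w ≈ 136 m³/d

θ_c = V·X/(Q_w·X_r) when wasting from the recycle, so Q_w = V·X/(θ_c·X_r) = 8190 × 2530 / (20.9 × 7290) = 136.0 m³/d.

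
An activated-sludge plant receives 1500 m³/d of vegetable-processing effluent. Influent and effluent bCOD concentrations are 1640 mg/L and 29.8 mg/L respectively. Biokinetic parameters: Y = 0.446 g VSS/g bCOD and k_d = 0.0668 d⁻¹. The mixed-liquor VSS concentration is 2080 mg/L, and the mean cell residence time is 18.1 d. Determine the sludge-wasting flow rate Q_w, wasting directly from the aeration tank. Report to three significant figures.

From the SRT design equation V = Y Q (S₀−S) θ_c / [X (1 + k_d θ_c)] = 0.446 × 1500 × (1640 − 29.8) × 18.1 / [2080 × (1 + 0.0668 × 18.1)] = 1.95×10^7 / 4595 = 4243 m³.
Wasting from the aeration tank: Q_w = V / θ_c = 4243 / 18.1 = 234.4 m³/d.

Q_w ≈ 234 m³/d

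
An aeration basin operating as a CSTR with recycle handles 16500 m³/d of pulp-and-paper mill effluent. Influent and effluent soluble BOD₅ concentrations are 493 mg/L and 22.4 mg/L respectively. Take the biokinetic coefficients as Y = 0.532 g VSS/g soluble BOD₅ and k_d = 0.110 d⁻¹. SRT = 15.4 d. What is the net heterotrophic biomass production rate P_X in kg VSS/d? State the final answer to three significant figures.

P_X ≈ 1530 kg VSS/d

Y_obs = Y / (1 + k_d θ_c) = 0.532 / (1 + 0.110 × 15.4) = 0.532 / 2.694 = 0.1975.
Mass of soluble BOD₅ removed per day: Q(S₀ − S) = 16500 × 470.6 g/m³ = 7765 kg/d.
P_X = Y_obs · Q(S₀ − S) = 0.1975 × 7765 = 1533 kg VSS/d.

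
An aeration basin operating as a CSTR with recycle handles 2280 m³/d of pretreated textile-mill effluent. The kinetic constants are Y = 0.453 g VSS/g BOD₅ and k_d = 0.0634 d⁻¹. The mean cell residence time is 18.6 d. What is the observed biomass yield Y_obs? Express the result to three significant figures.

Observed yield with endogenous decay: Y_obs = Y / (1 + k_d·θ_c) = 0.453 / (1 + 0.0634 × 18.6) = 0.453 / 2.179 = 0.2079 g VSS/g BOD₅.

Y_obs ≈ 0.208 g VSS/g BOD₅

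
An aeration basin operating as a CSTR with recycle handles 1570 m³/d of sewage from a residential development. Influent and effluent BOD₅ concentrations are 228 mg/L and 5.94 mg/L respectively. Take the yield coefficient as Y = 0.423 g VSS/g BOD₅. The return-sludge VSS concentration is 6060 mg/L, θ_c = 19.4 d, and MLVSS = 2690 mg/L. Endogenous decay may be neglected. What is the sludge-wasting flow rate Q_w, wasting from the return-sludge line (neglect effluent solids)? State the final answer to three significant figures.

V·X = Y·Q·ΔS·θ_c gives V = 0.423 × 1570 × (228 − 5.94) × 19.4 / 2690 = 1064 m³.
Wasting from the return line (neglecting effluent solids): Q_w = V·X / (θ_c·X_r) = 1064 × 2690 / (19.4 × 6060) = 24.34 m³/d.

Q_w ≈ 24.3 m³/d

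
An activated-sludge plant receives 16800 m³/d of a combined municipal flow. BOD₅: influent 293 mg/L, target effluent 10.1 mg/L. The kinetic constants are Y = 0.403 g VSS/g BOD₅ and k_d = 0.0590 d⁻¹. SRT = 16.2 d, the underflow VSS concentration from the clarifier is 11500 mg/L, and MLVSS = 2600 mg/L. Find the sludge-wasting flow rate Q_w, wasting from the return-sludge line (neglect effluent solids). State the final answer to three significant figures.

Steady-state biomass mass balance: V·X·(1 + k_d·θ_c) = Y·Q·(S₀ − S)·θ_c, so V = 0.403 × 16800 × (293 − 10.1) × 16.2 / [2600 × (1 + 0.0590 × 16.2)] = 3.1×10^7 / 5085 = 6102 m³.
Wasting from the return line (neglecting effluent solids): Q_w = V·X / (θ_c·X_r) = 6102 × 2600 / (16.2 × 11500) = 85.16 m³/d.

Q_w ≈ 85.2 m³/d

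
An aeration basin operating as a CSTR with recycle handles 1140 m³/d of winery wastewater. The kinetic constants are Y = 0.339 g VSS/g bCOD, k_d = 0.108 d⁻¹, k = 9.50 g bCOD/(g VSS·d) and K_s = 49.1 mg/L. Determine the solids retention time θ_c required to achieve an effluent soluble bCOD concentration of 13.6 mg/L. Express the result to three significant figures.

At the target effluent, Y k S/(K_s+S) = 0.339×9.50×13.6/62.70 = 0.6985 d⁻¹.
1/θ_c = 0.6985 − 0.108 = 0.5905 d⁻¹, so θ_c = 1.693 d.

θ_c ≈ 1.69 d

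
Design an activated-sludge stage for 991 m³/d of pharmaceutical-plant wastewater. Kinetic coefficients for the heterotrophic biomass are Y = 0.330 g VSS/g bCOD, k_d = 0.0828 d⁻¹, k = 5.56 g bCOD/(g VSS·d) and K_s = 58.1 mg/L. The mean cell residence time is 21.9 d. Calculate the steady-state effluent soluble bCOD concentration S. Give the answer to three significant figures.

Effluent substrate depends only on kinetics and SRT: S = K_s(1 + k_d θ_c) / [θ_c(Yk − k_d) − 1] = 58.1 × (1 + 0.0828 × 21.9) / [21.9 × (0.330 × 5.56 − 0.0828) − 1] = 163.5 / 37.37 = 4.374 mg/L.

S ≈ 4.37 mg/L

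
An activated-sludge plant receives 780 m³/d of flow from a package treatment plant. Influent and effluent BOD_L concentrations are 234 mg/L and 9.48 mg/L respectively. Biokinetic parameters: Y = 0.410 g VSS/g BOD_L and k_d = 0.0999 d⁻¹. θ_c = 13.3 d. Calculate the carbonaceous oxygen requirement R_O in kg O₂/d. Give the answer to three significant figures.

Y_obs = Y / (1 + k_d θ_c) = 0.410 / (1 + 0.0999 × 13.3) = 0.410 / 2.329 = 0.1761.
Q·(S₀ − S) = 780 × (234 − 9.48) × 10⁻³ = 175.1 kg/d removed.
Biomass synthesised: P_X = Y_obs × 175.1 = 30.83 kg VSS/d.
R_O = Q·(S₀ − S) − 1.42·P_X = 175.1 − 1.42 × 30.83 = 131.3 kg O₂/d.

R_O ≈ 131 kg O₂/d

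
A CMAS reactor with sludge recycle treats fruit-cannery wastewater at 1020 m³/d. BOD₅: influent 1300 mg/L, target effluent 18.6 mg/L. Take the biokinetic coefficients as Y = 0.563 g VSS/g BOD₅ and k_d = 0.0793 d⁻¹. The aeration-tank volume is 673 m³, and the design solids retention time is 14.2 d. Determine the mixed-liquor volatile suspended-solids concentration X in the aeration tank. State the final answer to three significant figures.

X = Y·Q·ΔS·θ_c / [V·(1 + k_d θ_c)] = 0.563 × 1020 × (1300 − 18.6) × 14.2 / [673 × (1 + 0.0793 × 14.2)] = 7303 mg/L.

X ≈ 7300 mg/L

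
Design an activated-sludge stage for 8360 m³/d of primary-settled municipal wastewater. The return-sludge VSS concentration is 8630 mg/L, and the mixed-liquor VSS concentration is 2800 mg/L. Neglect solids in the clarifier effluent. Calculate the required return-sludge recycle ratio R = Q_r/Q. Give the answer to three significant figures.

Mass balance around the secondary clarifier (neglecting effluent solids): R = X / (X_r − X) = 2800 / (8630 − 2800) = 0.4803.

R ≈ 0.480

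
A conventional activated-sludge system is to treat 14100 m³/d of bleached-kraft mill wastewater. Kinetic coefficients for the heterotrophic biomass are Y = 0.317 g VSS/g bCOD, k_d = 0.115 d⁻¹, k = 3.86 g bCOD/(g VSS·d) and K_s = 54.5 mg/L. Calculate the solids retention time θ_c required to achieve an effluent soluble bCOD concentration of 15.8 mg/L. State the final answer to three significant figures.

θ_c ≈ 6.25 d

Specific growth rate at S = 15.8 mg/L: μ = YkS/(K_s+S) = 0.317·3.86·15.8/(54.5+15.8) = 0.2750 d⁻¹.
θ_c = 1/(μ − k_d) = 1/(0.2750 − 0.115) = 1/0.1600 = 6.250 d.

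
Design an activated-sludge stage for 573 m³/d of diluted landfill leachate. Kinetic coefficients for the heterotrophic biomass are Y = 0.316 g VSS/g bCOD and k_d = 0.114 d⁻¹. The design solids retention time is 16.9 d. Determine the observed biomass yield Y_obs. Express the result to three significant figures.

Y_obs ≈ 0.108 g VSS/g bCOD

Observed yield with endogenous decay: Y_obs = Y / (1 + k_d·θ_c) = 0.316 / (1 + 0.114 × 16.9) = 0.316 / 2.927 = 0.1080 g VSS/g bCOD.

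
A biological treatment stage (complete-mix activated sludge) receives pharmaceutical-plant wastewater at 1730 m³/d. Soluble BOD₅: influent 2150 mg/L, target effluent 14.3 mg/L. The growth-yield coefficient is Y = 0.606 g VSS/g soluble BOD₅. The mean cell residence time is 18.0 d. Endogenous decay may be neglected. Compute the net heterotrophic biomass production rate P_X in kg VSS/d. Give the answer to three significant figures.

No decay correction is needed, so Y_obs = Y = 0.606.
Substrate removed = Q·(S₀ − S) = 1730 m³/d × (2150 − 14.3) g/m³ = 3.69×10^6 g/d = 3695 kg/d.
So the net sludge growth is P_X = 0.6060 × 3695 = 2239 kg VSS/d.

P_X ≈ 2240 kg VSS/d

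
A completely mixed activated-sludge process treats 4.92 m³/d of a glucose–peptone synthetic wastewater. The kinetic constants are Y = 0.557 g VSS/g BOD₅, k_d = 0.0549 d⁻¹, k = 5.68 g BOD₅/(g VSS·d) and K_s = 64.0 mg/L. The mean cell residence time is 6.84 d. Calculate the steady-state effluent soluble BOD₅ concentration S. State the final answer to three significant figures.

S ≈ 4.34 mg/L

For a completely mixed reactor with recycle the Lawrence–McCarty relation gives S = K_s·(1 + k_d·θ_c) / [θ_c·(Y·k − k_d) − 1] = 64.0 × (1 + 0.0549 × 6.84) / [6.84 × (0.557 × 5.68 − 0.0549) − 1] = 88.03 / 20.26 = 4.344 mg/L.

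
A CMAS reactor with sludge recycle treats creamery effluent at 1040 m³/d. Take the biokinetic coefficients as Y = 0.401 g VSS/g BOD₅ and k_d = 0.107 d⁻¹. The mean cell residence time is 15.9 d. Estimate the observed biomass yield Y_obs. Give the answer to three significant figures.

Y_obs = Y / (1 + k_d θ_c) = 0.401 / (1 + 0.107 × 15.9) = 0.401 / 2.701 = 0.1484.

Y_obs ≈ 0.148 g VSS/g BOD₅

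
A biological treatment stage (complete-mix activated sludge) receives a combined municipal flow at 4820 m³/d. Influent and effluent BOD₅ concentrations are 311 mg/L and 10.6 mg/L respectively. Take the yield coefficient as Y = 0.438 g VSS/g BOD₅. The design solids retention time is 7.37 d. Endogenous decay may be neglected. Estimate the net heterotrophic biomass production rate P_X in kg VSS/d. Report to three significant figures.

P_X ≈ 634 kg VSS/d

Since k_d ≈ 0, Y_obs = Y = 0.438 g VSS/g BOD₅.
Substrate removed = Q·(S₀ − S) = 4820 m³/d × (311 − 10.6) g/m³ = 1.45×10^6 g/d = 1448 kg/d.
Net biomass production P_X = Y_obs × Q·(S₀ − S) = 0.4380 × 1448 = 634.2 kg VSS/d.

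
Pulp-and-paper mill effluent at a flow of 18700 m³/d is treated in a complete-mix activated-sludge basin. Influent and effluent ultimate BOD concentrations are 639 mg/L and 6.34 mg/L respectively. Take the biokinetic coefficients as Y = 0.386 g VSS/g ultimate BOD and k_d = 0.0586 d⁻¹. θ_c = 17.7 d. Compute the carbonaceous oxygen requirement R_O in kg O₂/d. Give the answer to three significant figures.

R_O ≈ 8650 kg O₂/d

Y_obs = Y / (1 + k_d θ_c) = 0.386 / (1 + 0.0586 × 17.7) = 0.386 / 2.037 = 0.1895.
Substrate removed = Q·(S₀ − S) = 18700 m³/d × (639 − 6.34) g/m³ = 1.18×10^7 g/d = 11831 kg/d.
Biomass synthesised: P_X = Y_obs × 11831 = 2242 kg VSS/d.
R_O = Q·(S₀ − S) − 1.42·P_X = 11831 − 1.42 × 2242 = 8648 kg O₂/d.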